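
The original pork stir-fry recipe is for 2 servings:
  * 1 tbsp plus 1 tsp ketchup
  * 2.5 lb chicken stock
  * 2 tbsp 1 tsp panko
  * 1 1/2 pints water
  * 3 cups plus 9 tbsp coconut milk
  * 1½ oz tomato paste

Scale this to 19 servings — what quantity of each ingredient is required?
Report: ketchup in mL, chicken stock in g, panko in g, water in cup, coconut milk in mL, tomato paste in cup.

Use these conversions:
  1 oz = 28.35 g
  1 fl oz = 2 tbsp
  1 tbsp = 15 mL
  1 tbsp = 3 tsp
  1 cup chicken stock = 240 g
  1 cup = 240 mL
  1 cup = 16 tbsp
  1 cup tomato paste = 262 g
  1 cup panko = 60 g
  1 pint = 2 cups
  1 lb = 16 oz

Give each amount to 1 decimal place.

ketchup: 190.0 mL; chicken stock: 10773.0 g; panko: 83.1 g; water: 28.5 cup; coconut milk: 8122.5 mL; tomato paste: 1.5 cup

Scaling factor: 19/2 = 9.5.
ketchup: (1 tbsp + 1 tsp = 4/3 tbsp) × 19/2 × 15 mL/tbsp = 190.0 mL
chicken stock: 2.5 lb × 19/2 × 16 oz/lb × 28.35 g/oz = 10773.0 g
panko: (2 tbsp + 1 tsp = 7/3 tbsp) × 19/2 ÷ 16 tbsp/cup × 60 g/cup ≈ 83.1 g
water: 1.5 pint × 19/2 × 2 cup/pint = 28.5 cup
coconut milk: (3 cup + 9 tbsp = 3.5625 cup) × 19/2 × 240 mL/cup = 8122.5 mL
tomato paste: 1.5 oz × 19/2 × 28.35 g/oz ÷ 262 g/cup ≈ 1.5 cup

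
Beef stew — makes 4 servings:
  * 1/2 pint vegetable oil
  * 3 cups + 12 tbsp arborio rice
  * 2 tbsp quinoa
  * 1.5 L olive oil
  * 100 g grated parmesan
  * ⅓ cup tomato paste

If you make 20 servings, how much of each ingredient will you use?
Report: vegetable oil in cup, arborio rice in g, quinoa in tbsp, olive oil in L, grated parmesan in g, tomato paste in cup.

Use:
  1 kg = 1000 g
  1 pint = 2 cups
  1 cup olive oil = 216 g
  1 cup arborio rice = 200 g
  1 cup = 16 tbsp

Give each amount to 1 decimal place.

Scaling factor: 20/4 = 5.
vegetable oil: 0.5 pint × 5 × 2 cup/pint = 5.0 cup
arborio rice: (3 cup + 12 tbsp = 3.75 cup) × 5 × 200 g/cup = 3750.0 g
quinoa: 2 tbsp × 5 = 10.0 tbsp
olive oil: 1.5 L × 5 = 7.5 L
grated parmesan: 100 g × 5 = 500.0 g
tomato paste: 1/3 cup × 5 ≈ 1.7 cup

vegetable oil: 5.0 cup; arborio rice: 3750.0 g; quinoa: 10.0 tbsp; olive oil: 7.5 L; grated parmesan: 500.0 g; tomato paste: 1.7 cup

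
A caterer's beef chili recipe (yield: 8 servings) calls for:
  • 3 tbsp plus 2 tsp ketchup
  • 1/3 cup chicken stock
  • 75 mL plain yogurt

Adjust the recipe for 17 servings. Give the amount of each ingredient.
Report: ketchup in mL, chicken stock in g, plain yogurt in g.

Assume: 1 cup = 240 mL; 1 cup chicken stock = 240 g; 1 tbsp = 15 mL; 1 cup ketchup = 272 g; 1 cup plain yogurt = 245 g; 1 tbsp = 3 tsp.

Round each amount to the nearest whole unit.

ketchup: 117 mL; chicken stock: 170 g; plain yogurt: 163 g

Scaling factor: 17/8 = 2.125.
ketchup: (3 tbsp + 2 tsp = 11/3 tbsp) × 17/8 × 15 mL/tbsp ≈ 117 mL
chicken stock: 1/3 cup × 17/8 × 240 g/cup = 170 g
plain yogurt: 75 mL × 17/8 ÷ 240 mL/cup × 245 g/cup ≈ 163 g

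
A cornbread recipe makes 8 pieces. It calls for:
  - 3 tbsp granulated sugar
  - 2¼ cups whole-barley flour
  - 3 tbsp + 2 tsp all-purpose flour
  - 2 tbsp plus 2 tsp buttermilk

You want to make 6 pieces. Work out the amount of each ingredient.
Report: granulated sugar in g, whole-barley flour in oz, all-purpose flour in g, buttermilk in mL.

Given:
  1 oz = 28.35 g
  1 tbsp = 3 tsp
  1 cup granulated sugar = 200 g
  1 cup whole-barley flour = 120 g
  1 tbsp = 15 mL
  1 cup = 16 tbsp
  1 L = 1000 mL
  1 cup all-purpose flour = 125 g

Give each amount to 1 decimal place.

granulated sugar: 28.1 g; whole-barley flour: 7.1 oz; all-purpose flour: 21.5 g; buttermilk: 30.0 mL

Scaling factor: 6/8 = 3/4 = 0.75.
granulated sugar: 3 tbsp × 3/4 ÷ 16 tbsp/cup × 200 g/cup ≈ 28.1 g
whole-barley flour: 2.25 cup × 3/4 × 120 g/cup ÷ 28.35 g/oz ≈ 7.1 oz
all-purpose flour: (3 tbsp + 2 tsp = 11/3 tbsp) × 3/4 ÷ 16 tbsp/cup × 125 g/cup ≈ 21.5 g
buttermilk: (2 tbsp + 2 tsp = 8/3 tbsp) × 3/4 × 15 mL/tbsp = 30.0 mL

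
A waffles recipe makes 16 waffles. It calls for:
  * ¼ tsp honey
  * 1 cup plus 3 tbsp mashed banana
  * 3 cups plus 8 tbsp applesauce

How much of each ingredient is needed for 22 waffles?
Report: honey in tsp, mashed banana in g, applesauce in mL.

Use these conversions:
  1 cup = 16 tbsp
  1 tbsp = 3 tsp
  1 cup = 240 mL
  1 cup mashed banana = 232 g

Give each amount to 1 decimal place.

Scaling factor: 22/16 = 11/8 = 1.375.
honey: 0.25 tsp × 11/8 ≈ 0.3 tsp
mashed banana: (1 cup + 3 tbsp = 1.1875 cup) × 11/8 × 232 g/cup ≈ 378.8 g
applesauce: (3 cup + 8 tbsp = 3.5 cup) × 11/8 × 240 mL/cup = 1155.0 mL

honey: 0.3 tsp; mashed banana: 378.8 g; applesauce: 1155.0 mL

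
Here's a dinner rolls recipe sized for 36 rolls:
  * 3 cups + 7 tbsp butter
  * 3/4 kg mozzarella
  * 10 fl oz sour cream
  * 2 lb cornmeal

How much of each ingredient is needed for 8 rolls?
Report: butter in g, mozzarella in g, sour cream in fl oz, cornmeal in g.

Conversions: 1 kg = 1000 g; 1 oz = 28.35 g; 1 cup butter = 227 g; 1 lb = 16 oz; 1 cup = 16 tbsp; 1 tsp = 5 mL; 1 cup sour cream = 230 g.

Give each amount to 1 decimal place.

Scaling factor: 8/36 = 2/9.
butter: (3 cup + 7 tbsp = 3.4375 cup) × 2/9 × 227 g/cup ≈ 173.4 g
mozzarella: 0.75 kg × 2/9 × 1000 g/kg ≈ 166.7 g
sour cream: 10 fl oz × 2/9 ≈ 2.2 fl oz
cornmeal: 2 lb × 2/9 × 16 oz/lb × 28.35 g/oz = 201.6 g

butter: 173.4 g; mozzarella: 166.7 g; sour cream: 2.2 fl oz; cornmeal: 201.6 g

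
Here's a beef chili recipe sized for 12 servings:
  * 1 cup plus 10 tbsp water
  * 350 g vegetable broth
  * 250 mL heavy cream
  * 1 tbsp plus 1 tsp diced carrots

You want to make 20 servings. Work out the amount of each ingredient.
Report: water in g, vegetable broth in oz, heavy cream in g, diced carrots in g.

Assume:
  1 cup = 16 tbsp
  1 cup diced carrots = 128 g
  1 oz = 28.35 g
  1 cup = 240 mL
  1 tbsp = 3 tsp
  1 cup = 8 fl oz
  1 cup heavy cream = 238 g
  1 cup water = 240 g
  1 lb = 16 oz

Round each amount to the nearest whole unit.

Scaling factor: 20/12 = 5/3.
water: (1 cup + 10 tbsp = 1.625 cup) × 5/3 × 240 g/cup = 650 g
vegetable broth: 350 g × 5/3 ÷ 28.35 g/oz ≈ 21 oz
heavy cream: 250 mL × 5/3 ÷ 240 mL/cup × 238 g/cup ≈ 413 g
diced carrots: (1 tbsp + 1 tsp = 4/3 tbsp) × 5/3 ÷ 16 tbsp/cup × 128 g/cup ≈ 18 g

water: 650 g; vegetable broth: 21 oz; heavy cream: 413 g; diced carrots: 18 g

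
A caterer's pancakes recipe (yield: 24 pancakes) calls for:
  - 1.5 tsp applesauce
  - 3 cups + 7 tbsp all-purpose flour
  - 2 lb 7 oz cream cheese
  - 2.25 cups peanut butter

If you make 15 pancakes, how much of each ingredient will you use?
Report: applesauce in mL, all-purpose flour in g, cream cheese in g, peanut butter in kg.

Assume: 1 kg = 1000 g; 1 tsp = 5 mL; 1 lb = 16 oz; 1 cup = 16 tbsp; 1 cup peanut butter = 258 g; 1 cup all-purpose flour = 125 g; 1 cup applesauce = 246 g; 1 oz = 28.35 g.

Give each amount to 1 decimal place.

applesauce: 4.7 mL; all-purpose flour: 268.6 g; cream cheese: 691.0 g; peanut butter: 0.4 kg

Scaling factor: 15/24 = 5/8 = 0.625.
applesauce: 1.5 tsp × 5/8 × 5 mL/tsp ≈ 4.7 mL
all-purpose flour: (3 cup + 7 tbsp = 3.4375 cup) × 5/8 × 125 g/cup ≈ 268.6 g
cream cheese: (2 lb + 7 oz = 2.4375 lb) × 5/8 × 16 oz/lb × 28.35 g/oz ≈ 691.0 g
peanut butter: 2.25 cup × 5/8 × 258 g/cup ÷ 1000 g/kg ≈ 0.4 kg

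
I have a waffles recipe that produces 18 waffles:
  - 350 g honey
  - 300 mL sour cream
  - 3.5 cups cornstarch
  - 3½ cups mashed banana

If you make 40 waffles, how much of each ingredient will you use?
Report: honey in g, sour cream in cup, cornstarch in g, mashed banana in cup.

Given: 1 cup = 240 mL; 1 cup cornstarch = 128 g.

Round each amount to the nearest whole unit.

honey: 778 g; sour cream: 3 cup; cornstarch: 996 g; mashed banana: 8 cup

Scaling factor: 40/18 = 20/9.
honey: 350 g × 20/9 ≈ 778 g
sour cream: 300 mL × 20/9 ÷ 240 mL/cup ≈ 3 cup
cornstarch: 3.5 cup × 20/9 × 128 g/cup ≈ 996 g
mashed banana: 3.5 cup × 20/9 ≈ 8 cup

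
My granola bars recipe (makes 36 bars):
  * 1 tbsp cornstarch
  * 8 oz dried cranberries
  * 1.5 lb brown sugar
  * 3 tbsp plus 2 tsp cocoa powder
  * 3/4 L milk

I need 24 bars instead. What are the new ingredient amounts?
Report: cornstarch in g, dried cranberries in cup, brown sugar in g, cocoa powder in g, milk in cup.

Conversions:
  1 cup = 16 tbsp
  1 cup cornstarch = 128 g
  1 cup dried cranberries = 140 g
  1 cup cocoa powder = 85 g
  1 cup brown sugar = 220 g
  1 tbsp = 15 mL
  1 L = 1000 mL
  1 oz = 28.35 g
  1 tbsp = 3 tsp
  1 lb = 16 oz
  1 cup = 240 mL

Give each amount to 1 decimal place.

Scaling factor: 24/36 = 2/3.
cornstarch: 1 tbsp × 2/3 ÷ 16 tbsp/cup × 128 g/cup ≈ 5.3 g
dried cranberries: 8 oz × 2/3 × 28.35 g/oz ÷ 140 g/cup ≈ 1.1 cup
brown sugar: 1.5 lb × 2/3 × 16 oz/lb × 28.35 g/oz = 453.6 g
cocoa powder: (3 tbsp + 2 tsp = 11/3 tbsp) × 2/3 ÷ 16 tbsp/cup × 85 g/cup ≈ 13.0 g
milk: 0.75 L × 2/3 × 1000 mL/L ÷ 240 mL/cup ≈ 2.1 cup

cornstarch: 5.3 g; dried cranberries: 1.1 cup; brown sugar: 453.6 g; cocoa powder: 13.0 g; milk: 2.1 cup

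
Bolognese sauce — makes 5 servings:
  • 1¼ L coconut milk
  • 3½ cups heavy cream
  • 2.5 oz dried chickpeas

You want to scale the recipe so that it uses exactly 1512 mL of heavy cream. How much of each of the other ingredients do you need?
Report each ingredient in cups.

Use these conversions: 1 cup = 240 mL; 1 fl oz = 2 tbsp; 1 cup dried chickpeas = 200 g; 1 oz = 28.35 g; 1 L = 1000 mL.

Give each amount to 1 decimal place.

The original recipe has 840 mL of heavy cream, so the scaling factor is 1512 ÷ 840 = 9/5 = 1.8.
coconut milk: 1.25 L × 9/5 × 1000 mL/L ÷ 240 mL/cup ≈ 9.4 cup
dried chickpeas: 2.5 oz × 9/5 × 28.35 g/oz ÷ 200 g/cup ≈ 0.6 cup

coconut milk: 9.4 cup; dried chickpeas: 0.6 cup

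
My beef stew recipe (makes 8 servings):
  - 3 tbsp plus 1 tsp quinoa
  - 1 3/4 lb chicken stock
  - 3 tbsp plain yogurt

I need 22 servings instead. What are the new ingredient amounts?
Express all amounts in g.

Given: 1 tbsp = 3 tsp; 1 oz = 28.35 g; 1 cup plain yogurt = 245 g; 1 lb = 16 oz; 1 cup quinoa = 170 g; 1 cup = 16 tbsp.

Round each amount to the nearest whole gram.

Scaling factor: 22/8 = 11/4 = 2.75.
quinoa: (3 tbsp + 1 tsp = 10/3 tbsp) × 11/4 ÷ 16 tbsp/cup × 170 g/cup ≈ 97 g
chicken stock: 1.75 lb × 11/4 × 16 oz/lb × 28.35 g/oz ≈ 2183 g
plain yogurt: 3 tbsp × 11/4 ÷ 16 tbsp/cup × 245 g/cup ≈ 126 g

quinoa: 97 g; chicken stock: 2183 g; plain yogurt: 126 g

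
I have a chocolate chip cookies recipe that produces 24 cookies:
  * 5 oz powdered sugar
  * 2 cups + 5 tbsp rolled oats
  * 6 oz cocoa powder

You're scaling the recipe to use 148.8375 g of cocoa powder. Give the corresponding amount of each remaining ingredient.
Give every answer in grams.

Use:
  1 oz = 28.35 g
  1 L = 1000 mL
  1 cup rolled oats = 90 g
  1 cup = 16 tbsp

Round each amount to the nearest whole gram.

The original recipe has 170.1 g of cocoa powder, so the scaling factor is 148.8375 ÷ 170.1 = 7/8 = 0.875.
powdered sugar: 5 oz × 7/8 × 28.35 g/oz ≈ 124 g
rolled oats: (2 cup + 5 tbsp = 2.3125 cup) × 7/8 × 90 g/cup ≈ 182 g

powdered sugar: 124 g; rolled oats: 182 g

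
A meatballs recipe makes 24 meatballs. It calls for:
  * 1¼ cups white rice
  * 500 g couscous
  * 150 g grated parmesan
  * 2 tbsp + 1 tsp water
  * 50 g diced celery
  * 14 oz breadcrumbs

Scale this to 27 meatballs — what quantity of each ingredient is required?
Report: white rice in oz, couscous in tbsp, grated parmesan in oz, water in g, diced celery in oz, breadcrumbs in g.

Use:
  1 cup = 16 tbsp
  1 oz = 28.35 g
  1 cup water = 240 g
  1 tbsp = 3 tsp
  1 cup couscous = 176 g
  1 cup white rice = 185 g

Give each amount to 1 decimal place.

Scaling factor: 27/24 = 9/8 = 1.125.
white rice: 1.25 cup × 9/8 × 185 g/cup ÷ 28.35 g/oz ≈ 9.2 oz
couscous: 500 g × 9/8 ÷ 176 g/cup × 16 tbsp/cup ≈ 51.1 tbsp
grated parmesan: 150 g × 9/8 ÷ 28.35 g/oz ≈ 6.0 oz
water: (2 tbsp + 1 tsp = 7/3 tbsp) × 9/8 ÷ 16 tbsp/cup × 240 g/cup ≈ 39.4 g
diced celery: 50 g × 9/8 ÷ 28.35 g/oz ≈ 2.0 oz
breadcrumbs: 14 oz × 9/8 × 28.35 g/oz ≈ 446.5 g

white rice: 9.2 oz; couscous: 51.1 tbsp; grated parmesan: 6.0 oz; water: 39.4 g; diced celery: 2.0 oz; breadcrumbs: 446.5 g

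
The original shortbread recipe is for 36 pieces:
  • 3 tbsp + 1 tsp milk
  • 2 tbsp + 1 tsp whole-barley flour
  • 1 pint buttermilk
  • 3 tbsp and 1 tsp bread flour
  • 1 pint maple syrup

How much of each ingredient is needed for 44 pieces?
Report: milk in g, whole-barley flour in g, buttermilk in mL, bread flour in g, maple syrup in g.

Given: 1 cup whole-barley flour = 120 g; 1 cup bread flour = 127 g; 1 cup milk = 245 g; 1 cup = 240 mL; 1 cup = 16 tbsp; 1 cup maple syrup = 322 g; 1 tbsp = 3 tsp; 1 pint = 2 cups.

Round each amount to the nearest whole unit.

milk: 62 g; whole-barley flour: 21 g; buttermilk: 587 mL; bread flour: 32 g; maple syrup: 787 g

Scaling factor: 44/36 = 11/9.
milk: (3 tbsp + 1 tsp = 10/3 tbsp) × 11/9 ÷ 16 tbsp/cup × 245 g/cup ≈ 62 g
whole-barley flour: (2 tbsp + 1 tsp = 7/3 tbsp) × 11/9 ÷ 16 tbsp/cup × 120 g/cup ≈ 21 g
buttermilk: 1 pint × 11/9 × 2 cup/pint × 240 mL/cup ≈ 587 mL
bread flour: (3 tbsp + 1 tsp = 10/3 tbsp) × 11/9 ÷ 16 tbsp/cup × 127 g/cup ≈ 32 g
maple syrup: 1 pint × 11/9 × 2 cup/pint × 322 g/cup ≈ 787 g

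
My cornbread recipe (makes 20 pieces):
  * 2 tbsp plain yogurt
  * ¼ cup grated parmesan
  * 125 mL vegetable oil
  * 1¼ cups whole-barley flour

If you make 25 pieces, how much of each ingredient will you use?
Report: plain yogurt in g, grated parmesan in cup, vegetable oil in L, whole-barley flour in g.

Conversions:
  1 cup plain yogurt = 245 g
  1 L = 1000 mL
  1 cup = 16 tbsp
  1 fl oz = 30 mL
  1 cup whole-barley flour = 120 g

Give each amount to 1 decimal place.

Scaling factor: 25/20 = 5/4 = 1.25.
plain yogurt: 2 tbsp × 5/4 ÷ 16 tbsp/cup × 245 g/cup ≈ 38.3 g
grated parmesan: 0.25 cup × 5/4 ≈ 0.3 cup
vegetable oil: 125 mL × 5/4 ÷ 1000 mL/L ≈ 0.2 L
whole-barley flour: 1.25 cup × 5/4 × 120 g/cup = 187.5 g

plain yogurt: 38.3 g; grated parmesan: 0.3 cup; vegetable oil: 0.2 L; whole-barley flour: 187.5 g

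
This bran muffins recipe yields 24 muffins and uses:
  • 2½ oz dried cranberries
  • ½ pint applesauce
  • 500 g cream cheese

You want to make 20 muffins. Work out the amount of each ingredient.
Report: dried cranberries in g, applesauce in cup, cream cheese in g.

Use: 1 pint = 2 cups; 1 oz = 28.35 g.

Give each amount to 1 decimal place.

dried cranberries: 59.1 g; applesauce: 0.8 cup; cream cheese: 416.7 g

Scaling factor: 20/24 = 5/6.
dried cranberries: 2.5 oz × 5/6 × 28.35 g/oz ≈ 59.1 g
applesauce: 0.5 pint × 5/6 × 2 cup/pint ≈ 0.8 cup
cream cheese: 500 g × 5/6 ≈ 416.7 g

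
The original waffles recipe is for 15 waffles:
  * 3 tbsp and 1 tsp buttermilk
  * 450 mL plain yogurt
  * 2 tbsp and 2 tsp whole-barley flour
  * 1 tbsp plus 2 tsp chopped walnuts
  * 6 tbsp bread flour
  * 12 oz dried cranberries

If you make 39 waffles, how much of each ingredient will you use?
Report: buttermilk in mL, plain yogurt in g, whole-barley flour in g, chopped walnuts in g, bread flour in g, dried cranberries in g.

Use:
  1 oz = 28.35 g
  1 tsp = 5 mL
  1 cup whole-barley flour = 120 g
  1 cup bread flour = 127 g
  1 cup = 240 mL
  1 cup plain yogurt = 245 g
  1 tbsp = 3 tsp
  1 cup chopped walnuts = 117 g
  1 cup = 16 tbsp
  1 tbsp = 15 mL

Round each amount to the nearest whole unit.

Scaling factor: 39/15 = 13/5 = 2.6.
buttermilk: (3 tbsp + 1 tsp = 10/3 tbsp) × 13/5 × 15 mL/tbsp = 130 mL
plain yogurt: 450 mL × 13/5 ÷ 240 mL/cup × 245 g/cup ≈ 1194 g
whole-barley flour: (2 tbsp + 2 tsp = 8/3 tbsp) × 13/5 ÷ 16 tbsp/cup × 120 g/cup = 52 g
chopped walnuts: (1 tbsp + 2 tsp = 5/3 tbsp) × 13/5 ÷ 16 tbsp/cup × 117 g/cup ≈ 32 g
bread flour: 6 tbsp × 13/5 ÷ 16 tbsp/cup × 127 g/cup ≈ 124 g
dried cranberries: 12 oz × 13/5 × 28.35 g/oz ≈ 885 g

buttermilk: 130 mL; plain yogurt: 1194 g; whole-barley flour: 52 g; chopped walnuts: 32 g; bread flour: 124 g; dried cranberries: 885 g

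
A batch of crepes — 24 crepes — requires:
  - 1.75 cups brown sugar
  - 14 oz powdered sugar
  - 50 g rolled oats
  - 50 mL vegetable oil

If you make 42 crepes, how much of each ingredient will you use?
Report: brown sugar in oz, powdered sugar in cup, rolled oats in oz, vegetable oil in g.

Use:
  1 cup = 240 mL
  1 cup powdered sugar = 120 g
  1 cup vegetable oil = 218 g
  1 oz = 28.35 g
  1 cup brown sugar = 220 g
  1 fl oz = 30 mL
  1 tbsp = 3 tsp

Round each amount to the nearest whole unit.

brown sugar: 24 oz; powdered sugar: 6 cup; rolled oats: 3 oz; vegetable oil: 79 g

Scaling factor: 42/24 = 7/4 = 1.75.
brown sugar: 1.75 cup × 7/4 × 220 g/cup ÷ 28.35 g/oz ≈ 24 oz
powdered sugar: 14 oz × 7/4 × 28.35 g/oz ÷ 120 g/cup ≈ 6 cup
rolled oats: 50 g × 7/4 ÷ 28.35 g/oz ≈ 3 oz
vegetable oil: 50 mL × 7/4 ÷ 240 mL/cup × 218 g/cup ≈ 79 g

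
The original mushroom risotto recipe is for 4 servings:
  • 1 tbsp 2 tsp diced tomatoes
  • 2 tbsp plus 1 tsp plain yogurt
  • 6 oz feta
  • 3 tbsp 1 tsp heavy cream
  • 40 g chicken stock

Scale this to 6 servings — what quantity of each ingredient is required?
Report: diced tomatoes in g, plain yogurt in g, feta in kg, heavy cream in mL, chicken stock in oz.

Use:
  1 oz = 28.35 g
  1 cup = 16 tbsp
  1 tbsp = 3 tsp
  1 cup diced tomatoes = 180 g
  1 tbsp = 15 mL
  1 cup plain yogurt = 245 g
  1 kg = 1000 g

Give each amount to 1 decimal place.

diced tomatoes: 28.1 g; plain yogurt: 53.6 g; feta: 0.3 kg; heavy cream: 75.0 mL; chicken stock: 2.1 oz

Scaling factor: 6/4 = 3/2 = 1.5.
diced tomatoes: (1 tbsp + 2 tsp = 5/3 tbsp) × 3/2 ÷ 16 tbsp/cup × 180 g/cup ≈ 28.1 g
plain yogurt: (2 tbsp + 1 tsp = 7/3 tbsp) × 3/2 ÷ 16 tbsp/cup × 245 g/cup ≈ 53.6 g
feta: 6 oz × 3/2 × 28.35 g/oz ÷ 1000 g/kg ≈ 0.3 kg
heavy cream: (3 tbsp + 1 tsp = 10/3 tbsp) × 3/2 × 15 mL/tbsp = 75.0 mL
chicken stock: 40 g × 3/2 ÷ 28.35 g/oz ≈ 2.1 oz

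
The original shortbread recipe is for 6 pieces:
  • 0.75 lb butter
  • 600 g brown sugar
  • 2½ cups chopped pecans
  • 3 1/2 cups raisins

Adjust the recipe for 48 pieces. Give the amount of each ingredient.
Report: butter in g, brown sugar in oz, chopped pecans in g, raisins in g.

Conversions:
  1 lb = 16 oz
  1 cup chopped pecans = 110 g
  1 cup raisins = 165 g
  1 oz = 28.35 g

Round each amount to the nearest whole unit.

butter: 2722 g; brown sugar: 169 oz; chopped pecans: 2200 g; raisins: 4620 g

Scaling factor: 48/6 = 8.
butter: 0.75 lb × 8 × 16 oz/lb × 28.35 g/oz ≈ 2722 g
brown sugar: 600 g × 8 ÷ 28.35 g/oz ≈ 169 oz
chopped pecans: 2.5 cup × 8 × 110 g/cup = 2200 g
raisins: 3.5 cup × 8 × 165 g/cup = 4620 g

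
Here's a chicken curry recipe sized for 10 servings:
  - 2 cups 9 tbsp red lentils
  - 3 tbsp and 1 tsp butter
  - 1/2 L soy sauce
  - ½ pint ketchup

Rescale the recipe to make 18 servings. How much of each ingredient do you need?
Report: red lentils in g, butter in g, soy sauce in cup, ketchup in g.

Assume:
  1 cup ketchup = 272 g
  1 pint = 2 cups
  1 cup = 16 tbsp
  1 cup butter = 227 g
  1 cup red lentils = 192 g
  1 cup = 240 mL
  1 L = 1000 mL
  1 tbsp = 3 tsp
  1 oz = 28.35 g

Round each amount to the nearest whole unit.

red lentils: 886 g; butter: 85 g; soy sauce: 4 cup; ketchup: 490 g

Scaling factor: 18/10 = 9/5 = 1.8.
red lentils: (2 cup + 9 tbsp = 2.5625 cup) × 9/5 × 192 g/cup ≈ 886 g
butter: (3 tbsp + 1 tsp = 10/3 tbsp) × 9/5 ÷ 16 tbsp/cup × 227 g/cup ≈ 85 g
soy sauce: 0.5 L × 9/5 × 1000 mL/L ÷ 240 mL/cup ≈ 4 cup
ketchup: 0.5 pint × 9/5 × 2 cup/pint × 272 g/cup ≈ 490 g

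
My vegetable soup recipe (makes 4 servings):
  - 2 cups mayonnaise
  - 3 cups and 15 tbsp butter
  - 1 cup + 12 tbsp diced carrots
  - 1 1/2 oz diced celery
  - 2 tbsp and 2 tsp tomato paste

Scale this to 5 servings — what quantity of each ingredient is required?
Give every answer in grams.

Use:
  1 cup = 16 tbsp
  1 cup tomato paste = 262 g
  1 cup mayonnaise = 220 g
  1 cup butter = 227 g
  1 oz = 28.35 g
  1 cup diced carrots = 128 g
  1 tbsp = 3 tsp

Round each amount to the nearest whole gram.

mayonnaise: 550 g; butter: 1117 g; diced carrots: 280 g; diced celery: 53 g; tomato paste: 55 g

Scaling factor: 5/4 = 1.25.
mayonnaise: 2 cup × 5/4 × 220 g/cup = 550 g
butter: (3 cup + 15 tbsp = 3.9375 cup) × 5/4 × 227 g/cup ≈ 1117 g
diced carrots: (1 cup + 12 tbsp = 1.75 cup) × 5/4 × 128 g/cup = 280 g
diced celery: 1.5 oz × 5/4 × 28.35 g/oz ≈ 53 g
tomato paste: (2 tbsp + 2 tsp = 8/3 tbsp) × 5/4 ÷ 16 tbsp/cup × 262 g/cup ≈ 55 g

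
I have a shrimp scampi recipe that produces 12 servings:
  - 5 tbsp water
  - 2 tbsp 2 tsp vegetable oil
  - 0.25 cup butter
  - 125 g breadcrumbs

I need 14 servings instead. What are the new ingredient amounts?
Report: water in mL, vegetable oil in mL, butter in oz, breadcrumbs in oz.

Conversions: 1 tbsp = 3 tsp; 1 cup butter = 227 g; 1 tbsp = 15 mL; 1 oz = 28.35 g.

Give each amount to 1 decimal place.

Scaling factor: 14/12 = 7/6.
water: 5 tbsp × 7/6 × 15 mL/tbsp = 87.5 mL
vegetable oil: (2 tbsp + 2 tsp = 8/3 tbsp) × 7/6 × 15 mL/tbsp ≈ 46.7 mL
butter: 0.25 cup × 7/6 × 227 g/cup ÷ 28.35 g/oz ≈ 2.3 oz
breadcrumbs: 125 g × 7/6 ÷ 28.35 g/oz ≈ 5.1 oz

water: 87.5 mL; vegetable oil: 46.7 mL; butter: 2.3 oz; breadcrumbs: 5.1 oz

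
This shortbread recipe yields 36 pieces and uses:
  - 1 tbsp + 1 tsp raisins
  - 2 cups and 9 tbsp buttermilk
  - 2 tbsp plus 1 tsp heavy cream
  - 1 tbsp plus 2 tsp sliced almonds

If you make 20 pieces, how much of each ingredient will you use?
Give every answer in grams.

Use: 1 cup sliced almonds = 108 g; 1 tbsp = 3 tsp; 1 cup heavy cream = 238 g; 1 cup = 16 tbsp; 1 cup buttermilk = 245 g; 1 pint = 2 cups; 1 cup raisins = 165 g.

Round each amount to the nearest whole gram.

raisins: 8 g; buttermilk: 349 g; heavy cream: 19 g; sliced almonds: 6 g

Scaling factor: 20/36 = 5/9.
raisins: (1 tbsp + 1 tsp = 4/3 tbsp) × 5/9 ÷ 16 tbsp/cup × 165 g/cup ≈ 8 g
buttermilk: (2 cup + 9 tbsp = 2.5625 cup) × 5/9 × 245 g/cup ≈ 349 g
heavy cream: (2 tbsp + 1 tsp = 7/3 tbsp) × 5/9 ÷ 16 tbsp/cup × 238 g/cup ≈ 19 g
sliced almonds: (1 tbsp + 2 tsp = 5/3 tbsp) × 5/9 ÷ 16 tbsp/cup × 108 g/cup ≈ 6 g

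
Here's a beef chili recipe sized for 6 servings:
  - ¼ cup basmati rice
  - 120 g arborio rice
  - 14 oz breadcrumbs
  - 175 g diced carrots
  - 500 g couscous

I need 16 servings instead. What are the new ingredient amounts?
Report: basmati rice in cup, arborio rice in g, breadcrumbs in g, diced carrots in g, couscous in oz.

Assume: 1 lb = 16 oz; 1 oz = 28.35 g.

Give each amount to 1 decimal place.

Scaling factor: 16/6 = 8/3.
basmati rice: 0.25 cup × 8/3 ≈ 0.7 cup
arborio rice: 120 g × 8/3 = 320.0 g
breadcrumbs: 14 oz × 8/3 × 28.35 g/oz = 1058.4 g
diced carrots: 175 g × 8/3 ≈ 466.7 g
couscous: 500 g × 8/3 ÷ 28.35 g/oz ≈ 47.0 oz

basmati rice: 0.7 cup; arborio rice: 320.0 g; breadcrumbs: 1058.4 g; diced carrots: 466.7 g; couscous: 47.0 oz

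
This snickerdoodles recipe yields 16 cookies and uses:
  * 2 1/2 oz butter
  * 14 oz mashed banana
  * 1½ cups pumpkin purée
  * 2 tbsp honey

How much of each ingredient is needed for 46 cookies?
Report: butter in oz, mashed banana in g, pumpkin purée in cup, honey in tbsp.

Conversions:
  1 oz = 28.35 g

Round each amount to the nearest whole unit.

Scaling factor: 46/16 = 23/8 = 2.875.
butter: 2.5 oz × 23/8 ≈ 7 oz
mashed banana: 14 oz × 23/8 × 28.35 g/oz ≈ 1141 g
pumpkin purée: 1.5 cup × 23/8 ≈ 4 cup
honey: 2 tbsp × 23/8 ≈ 6 tbsp

butter: 7 oz; mashed banana: 1141 g; pumpkin purée: 4 cup; honey: 6 tbsp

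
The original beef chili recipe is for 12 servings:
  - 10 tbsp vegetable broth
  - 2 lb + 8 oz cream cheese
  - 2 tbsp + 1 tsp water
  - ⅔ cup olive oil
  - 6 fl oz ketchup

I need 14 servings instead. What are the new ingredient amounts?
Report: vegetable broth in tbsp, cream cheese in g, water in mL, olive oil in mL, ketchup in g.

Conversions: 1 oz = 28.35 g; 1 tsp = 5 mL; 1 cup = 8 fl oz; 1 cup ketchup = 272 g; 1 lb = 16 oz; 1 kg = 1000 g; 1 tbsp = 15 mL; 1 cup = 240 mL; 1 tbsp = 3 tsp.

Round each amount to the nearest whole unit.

Scaling factor: 14/12 = 7/6.
vegetable broth: 10 tbsp × 7/6 ≈ 12 tbsp
cream cheese: (2 lb + 8 oz = 2.5 lb) × 7/6 × 16 oz/lb × 28.35 g/oz = 1323 g
water: (2 tbsp + 1 tsp = 7/3 tbsp) × 7/6 × 15 mL/tbsp ≈ 41 mL
olive oil: 2/3 cup × 7/6 × 240 mL/cup ≈ 187 mL
ketchup: 6 fl oz × 7/6 ÷ 8 fl oz/cup × 272 g/cup = 238 g

vegetable broth: 12 tbsp; cream cheese: 1323 g; water: 41 mL; olive oil: 187 mL; ketchup: 238 g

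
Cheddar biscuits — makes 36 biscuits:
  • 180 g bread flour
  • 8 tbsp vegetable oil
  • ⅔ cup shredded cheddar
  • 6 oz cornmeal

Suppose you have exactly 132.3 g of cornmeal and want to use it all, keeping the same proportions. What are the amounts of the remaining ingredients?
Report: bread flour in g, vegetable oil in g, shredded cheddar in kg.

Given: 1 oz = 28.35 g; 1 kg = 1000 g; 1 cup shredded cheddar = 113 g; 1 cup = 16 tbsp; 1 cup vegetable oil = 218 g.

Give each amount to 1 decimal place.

The original recipe has 170.1 g of cornmeal, so the scaling factor is 132.3 ÷ 170.1 = 7/9.
bread flour: 180 g × 7/9 = 140.0 g
vegetable oil: 8 tbsp × 7/9 ÷ 16 tbsp/cup × 218 g/cup ≈ 84.8 g
shredded cheddar: 2/3 cup × 7/9 × 113 g/cup ÷ 1000 g/kg ≈ 0.1 kg

bread flour: 140.0 g; vegetable oil: 84.8 g; shredded cheddar: 0.1 kg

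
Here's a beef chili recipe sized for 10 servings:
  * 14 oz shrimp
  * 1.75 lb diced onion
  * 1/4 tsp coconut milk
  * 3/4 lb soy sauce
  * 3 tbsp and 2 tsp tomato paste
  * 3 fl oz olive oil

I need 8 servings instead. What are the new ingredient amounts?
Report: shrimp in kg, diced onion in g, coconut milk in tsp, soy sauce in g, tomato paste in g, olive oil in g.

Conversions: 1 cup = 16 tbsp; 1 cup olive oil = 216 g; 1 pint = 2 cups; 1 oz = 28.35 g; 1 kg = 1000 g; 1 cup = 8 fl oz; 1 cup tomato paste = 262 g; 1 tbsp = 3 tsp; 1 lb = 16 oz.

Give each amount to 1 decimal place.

Scaling factor: 8/10 = 4/5 = 0.8.
shrimp: 14 oz × 4/5 × 28.35 g/oz ÷ 1000 g/kg ≈ 0.3 kg
diced onion: 1.75 lb × 4/5 × 16 oz/lb × 28.35 g/oz ≈ 635.0 g
coconut milk: 0.25 tsp × 4/5 = 0.2 tsp
soy sauce: 0.75 lb × 4/5 × 16 oz/lb × 28.35 g/oz ≈ 272.2 g
tomato paste: (3 tbsp + 2 tsp = 11/3 tbsp) × 4/5 ÷ 16 tbsp/cup × 262 g/cup ≈ 48.0 g
olive oil: 3 fl oz × 4/5 ÷ 8 fl oz/cup × 216 g/cup = 64.8 g

shrimp: 0.3 kg; diced onion: 635.0 g; coconut milk: 0.2 tsp; soy sauce: 272.2 g; tomato paste: 48.0 g; olive oil: 64.8 g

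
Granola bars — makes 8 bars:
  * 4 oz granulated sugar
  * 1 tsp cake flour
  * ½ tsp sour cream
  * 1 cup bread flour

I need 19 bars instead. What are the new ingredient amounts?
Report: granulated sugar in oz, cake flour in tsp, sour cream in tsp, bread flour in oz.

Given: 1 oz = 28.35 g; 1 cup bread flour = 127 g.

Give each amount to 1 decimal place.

granulated sugar: 9.5 oz; cake flour: 2.4 tsp; sour cream: 1.2 tsp; bread flour: 10.6 oz

Scaling factor: 19/8 = 2.375.
granulated sugar: 4 oz × 19/8 = 9.5 oz
cake flour: 1 tsp × 19/8 ≈ 2.4 tsp
sour cream: 0.5 tsp × 19/8 ≈ 1.2 tsp
bread flour: 1 cup × 19/8 × 127 g/cup ÷ 28.35 g/oz ≈ 10.6 oz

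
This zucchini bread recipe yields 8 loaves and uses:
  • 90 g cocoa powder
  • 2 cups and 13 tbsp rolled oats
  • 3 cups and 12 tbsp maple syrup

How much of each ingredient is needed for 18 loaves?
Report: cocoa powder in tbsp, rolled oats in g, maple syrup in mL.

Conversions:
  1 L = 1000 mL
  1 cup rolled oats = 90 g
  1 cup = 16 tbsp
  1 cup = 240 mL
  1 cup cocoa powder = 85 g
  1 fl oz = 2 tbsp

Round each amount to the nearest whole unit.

Scaling factor: 18/8 = 9/4 = 2.25.
cocoa powder: 90 g × 9/4 ÷ 85 g/cup × 16 tbsp/cup ≈ 38 tbsp
rolled oats: (2 cup + 13 tbsp = 2.8125 cup) × 9/4 × 90 g/cup ≈ 570 g
maple syrup: (3 cup + 12 tbsp = 3.75 cup) × 9/4 × 240 mL/cup = 2025 mL

cocoa powder: 38 tbsp; rolled oats: 570 g; maple syrup: 2025 mL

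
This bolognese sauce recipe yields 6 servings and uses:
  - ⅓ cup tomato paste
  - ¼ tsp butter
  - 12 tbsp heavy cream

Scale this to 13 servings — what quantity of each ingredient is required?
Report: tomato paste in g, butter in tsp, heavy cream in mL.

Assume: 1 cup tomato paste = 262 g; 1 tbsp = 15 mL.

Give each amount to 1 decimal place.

Scaling factor: 13/6.
tomato paste: 1/3 cup × 13/6 × 262 g/cup ≈ 189.2 g
butter: 0.25 tsp × 13/6 ≈ 0.5 tsp
heavy cream: 12 tbsp × 13/6 × 15 mL/tbsp = 390.0 mL

tomato paste: 189.2 g; butter: 0.5 tsp; heavy cream: 390.0 mL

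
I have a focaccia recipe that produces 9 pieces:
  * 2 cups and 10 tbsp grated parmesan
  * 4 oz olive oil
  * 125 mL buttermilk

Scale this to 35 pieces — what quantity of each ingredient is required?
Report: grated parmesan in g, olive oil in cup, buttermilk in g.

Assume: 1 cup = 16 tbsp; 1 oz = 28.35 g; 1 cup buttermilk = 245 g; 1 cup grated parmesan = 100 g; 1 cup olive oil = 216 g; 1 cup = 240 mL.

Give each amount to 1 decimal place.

grated parmesan: 1020.8 g; olive oil: 2.0 cup; buttermilk: 496.2 g

Scaling factor: 35/9.
grated parmesan: (2 cup + 10 tbsp = 2.625 cup) × 35/9 × 100 g/cup ≈ 1020.8 g
olive oil: 4 oz × 35/9 × 28.35 g/oz ÷ 216 g/cup ≈ 2.0 cup
buttermilk: 125 mL × 35/9 ÷ 240 mL/cup × 245 g/cup ≈ 496.2 g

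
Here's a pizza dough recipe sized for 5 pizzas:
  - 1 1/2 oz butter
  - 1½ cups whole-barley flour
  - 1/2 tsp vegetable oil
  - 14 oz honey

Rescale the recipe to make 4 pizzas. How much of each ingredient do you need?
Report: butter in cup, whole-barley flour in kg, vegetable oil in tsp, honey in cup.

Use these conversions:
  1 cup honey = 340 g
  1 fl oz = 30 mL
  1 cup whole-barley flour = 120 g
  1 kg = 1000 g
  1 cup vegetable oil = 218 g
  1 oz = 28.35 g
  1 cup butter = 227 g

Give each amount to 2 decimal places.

Scaling factor: 4/5 = 0.8.
butter: 1.5 oz × 4/5 × 28.35 g/oz ÷ 227 g/cup ≈ 0.15 cup
whole-barley flour: 1.5 cup × 4/5 × 120 g/cup ÷ 1000 g/kg ≈ 0.14 kg
vegetable oil: 0.5 tsp × 4/5 = 0.40 tsp
honey: 14 oz × 4/5 × 28.35 g/oz ÷ 340 g/cup ≈ 0.93 cup

butter: 0.15 cup; whole-barley flour: 0.14 kg; vegetable oil: 0.40 tsp; honey: 0.93 cup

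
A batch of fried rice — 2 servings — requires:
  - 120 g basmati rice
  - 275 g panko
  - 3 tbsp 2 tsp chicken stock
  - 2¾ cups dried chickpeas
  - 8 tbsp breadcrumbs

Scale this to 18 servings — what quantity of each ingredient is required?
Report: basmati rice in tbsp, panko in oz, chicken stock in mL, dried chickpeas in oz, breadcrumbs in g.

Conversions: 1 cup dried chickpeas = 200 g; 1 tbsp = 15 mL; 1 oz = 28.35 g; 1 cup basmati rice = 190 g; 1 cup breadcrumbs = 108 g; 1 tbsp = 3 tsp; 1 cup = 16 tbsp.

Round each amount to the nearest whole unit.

Scaling factor: 18/2 = 9.
basmati rice: 120 g × 9 ÷ 190 g/cup × 16 tbsp/cup ≈ 91 tbsp
panko: 275 g × 9 ÷ 28.35 g/oz ≈ 87 oz
chicken stock: (3 tbsp + 2 tsp = 11/3 tbsp) × 9 × 15 mL/tbsp = 495 mL
dried chickpeas: 2.75 cup × 9 × 200 g/cup ÷ 28.35 g/oz ≈ 175 oz
breadcrumbs: 8 tbsp × 9 ÷ 16 tbsp/cup × 108 g/cup = 486 g

basmati rice: 91 tbsp; panko: 87 oz; chicken stock: 495 mL; dried chickpeas: 175 oz; breadcrumbs: 486 g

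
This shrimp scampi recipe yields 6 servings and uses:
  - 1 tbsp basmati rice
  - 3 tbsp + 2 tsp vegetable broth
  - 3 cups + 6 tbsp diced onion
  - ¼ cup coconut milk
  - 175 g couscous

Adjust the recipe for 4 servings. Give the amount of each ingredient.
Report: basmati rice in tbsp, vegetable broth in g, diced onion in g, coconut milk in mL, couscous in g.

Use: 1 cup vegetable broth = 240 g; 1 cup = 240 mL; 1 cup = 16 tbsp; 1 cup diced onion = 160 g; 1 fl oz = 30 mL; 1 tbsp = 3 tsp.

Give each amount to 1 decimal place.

Scaling factor: 4/6 = 2/3.
basmati rice: 1 tbsp × 2/3 ≈ 0.7 tbsp
vegetable broth: (3 tbsp + 2 tsp = 11/3 tbsp) × 2/3 ÷ 16 tbsp/cup × 240 g/cup ≈ 36.7 g
diced onion: (3 cup + 6 tbsp = 3.375 cup) × 2/3 × 160 g/cup = 360.0 g
coconut milk: 0.25 cup × 2/3 × 240 mL/cup = 40.0 mL
couscous: 175 g × 2/3 ≈ 116.7 g

basmati rice: 0.7 tbsp; vegetable broth: 36.7 g; diced onion: 360.0 g; coconut milk: 40.0 mL; couscous: 116.7 g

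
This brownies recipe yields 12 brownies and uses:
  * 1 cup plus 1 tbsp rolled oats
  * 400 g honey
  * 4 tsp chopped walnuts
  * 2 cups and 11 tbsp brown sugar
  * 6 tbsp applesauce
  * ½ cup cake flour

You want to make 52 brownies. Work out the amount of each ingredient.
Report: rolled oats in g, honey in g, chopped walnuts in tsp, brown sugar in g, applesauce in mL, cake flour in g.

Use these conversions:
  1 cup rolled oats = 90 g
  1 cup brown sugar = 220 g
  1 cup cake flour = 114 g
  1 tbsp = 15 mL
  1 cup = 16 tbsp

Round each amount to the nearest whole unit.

Scaling factor: 52/12 = 13/3.
rolled oats: (1 cup + 1 tbsp = 1.0625 cup) × 13/3 × 90 g/cup ≈ 414 g
honey: 400 g × 13/3 ≈ 1733 g
chopped walnuts: 4 tsp × 13/3 ≈ 17 tsp
brown sugar: (2 cup + 11 tbsp = 2.6875 cup) × 13/3 × 220 g/cup ≈ 2562 g
applesauce: 6 tbsp × 13/3 × 15 mL/tbsp = 390 mL
cake flour: 0.5 cup × 13/3 × 114 g/cup = 247 g

rolled oats: 414 g; honey: 1733 g; chopped walnuts: 17 tsp; brown sugar: 2562 g; applesauce: 390 mL; cake flour: 247 g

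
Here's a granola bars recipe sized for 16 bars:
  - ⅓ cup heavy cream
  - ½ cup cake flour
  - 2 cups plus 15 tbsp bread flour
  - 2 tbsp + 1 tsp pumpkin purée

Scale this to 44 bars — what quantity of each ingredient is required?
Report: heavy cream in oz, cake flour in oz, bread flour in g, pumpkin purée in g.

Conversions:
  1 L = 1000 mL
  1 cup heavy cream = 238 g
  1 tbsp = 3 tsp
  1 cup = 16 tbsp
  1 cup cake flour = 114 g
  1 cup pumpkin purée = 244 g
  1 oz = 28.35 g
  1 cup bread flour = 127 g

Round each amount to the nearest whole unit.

Scaling factor: 44/16 = 11/4 = 2.75.
heavy cream: 1/3 cup × 11/4 × 238 g/cup ÷ 28.35 g/oz ≈ 8 oz
cake flour: 0.5 cup × 11/4 × 114 g/cup ÷ 28.35 g/oz ≈ 6 oz
bread flour: (2 cup + 15 tbsp = 2.9375 cup) × 11/4 × 127 g/cup ≈ 1026 g
pumpkin purée: (2 tbsp + 1 tsp = 7/3 tbsp) × 11/4 ÷ 16 tbsp/cup × 244 g/cup ≈ 98 g

heavy cream: 8 oz; cake flour: 6 oz; bread flour: 1026 g; pumpkin purée: 98 g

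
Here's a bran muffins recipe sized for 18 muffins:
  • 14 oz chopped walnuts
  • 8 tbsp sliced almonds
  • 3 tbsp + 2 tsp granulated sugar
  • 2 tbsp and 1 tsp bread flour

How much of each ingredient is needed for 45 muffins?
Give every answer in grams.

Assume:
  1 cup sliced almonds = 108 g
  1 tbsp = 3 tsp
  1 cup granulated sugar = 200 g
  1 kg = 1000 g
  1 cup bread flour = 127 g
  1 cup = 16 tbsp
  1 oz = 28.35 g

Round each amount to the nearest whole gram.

chopped walnuts: 992 g; sliced almonds: 135 g; granulated sugar: 115 g; bread flour: 46 g

Scaling factor: 45/18 = 5/2 = 2.5.
chopped walnuts: 14 oz × 5/2 × 28.35 g/oz ≈ 992 g
sliced almonds: 8 tbsp × 5/2 ÷ 16 tbsp/cup × 108 g/cup = 135 g
granulated sugar: (3 tbsp + 2 tsp = 11/3 tbsp) × 5/2 ÷ 16 tbsp/cup × 200 g/cup ≈ 115 g
bread flour: (2 tbsp + 1 tsp = 7/3 tbsp) × 5/2 ÷ 16 tbsp/cup × 127 g/cup ≈ 46 g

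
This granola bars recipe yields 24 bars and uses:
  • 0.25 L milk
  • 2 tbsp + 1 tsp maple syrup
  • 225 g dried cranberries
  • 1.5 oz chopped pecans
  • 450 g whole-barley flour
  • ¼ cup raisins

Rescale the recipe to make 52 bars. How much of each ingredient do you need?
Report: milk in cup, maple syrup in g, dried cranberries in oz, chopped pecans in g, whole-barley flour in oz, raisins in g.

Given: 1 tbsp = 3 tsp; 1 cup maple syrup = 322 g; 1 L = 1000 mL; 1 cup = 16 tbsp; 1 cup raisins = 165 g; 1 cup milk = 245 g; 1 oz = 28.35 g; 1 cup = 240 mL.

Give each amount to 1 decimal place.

milk: 2.3 cup; maple syrup: 101.7 g; dried cranberries: 17.2 oz; chopped pecans: 92.1 g; whole-barley flour: 34.4 oz; raisins: 89.4 g

Scaling factor: 52/24 = 13/6.
milk: 0.25 L × 13/6 × 1000 mL/L ÷ 240 mL/cup ≈ 2.3 cup
maple syrup: (2 tbsp + 1 tsp = 7/3 tbsp) × 13/6 ÷ 16 tbsp/cup × 322 g/cup ≈ 101.7 g
dried cranberries: 225 g × 13/6 ÷ 28.35 g/oz ≈ 17.2 oz
chopped pecans: 1.5 oz × 13/6 × 28.35 g/oz ≈ 92.1 g
whole-barley flour: 450 g × 13/6 ÷ 28.35 g/oz ≈ 34.4 oz
raisins: 0.25 cup × 13/6 × 165 g/cup ≈ 89.4 g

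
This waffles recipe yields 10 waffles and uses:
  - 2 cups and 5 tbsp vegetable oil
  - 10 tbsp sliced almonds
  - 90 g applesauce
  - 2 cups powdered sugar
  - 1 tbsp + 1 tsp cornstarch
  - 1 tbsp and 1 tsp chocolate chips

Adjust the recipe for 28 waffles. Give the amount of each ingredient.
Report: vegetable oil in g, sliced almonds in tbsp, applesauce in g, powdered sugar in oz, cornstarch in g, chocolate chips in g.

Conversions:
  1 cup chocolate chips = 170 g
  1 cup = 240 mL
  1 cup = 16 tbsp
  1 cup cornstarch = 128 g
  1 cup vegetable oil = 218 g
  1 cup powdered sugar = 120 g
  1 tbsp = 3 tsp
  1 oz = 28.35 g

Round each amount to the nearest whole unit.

Scaling factor: 28/10 = 14/5 = 2.8.
vegetable oil: (2 cup + 5 tbsp = 2.3125 cup) × 14/5 × 218 g/cup ≈ 1412 g
sliced almonds: 10 tbsp × 14/5 = 28 tbsp
applesauce: 90 g × 14/5 = 252 g
powdered sugar: 2 cup × 14/5 × 120 g/cup ÷ 28.35 g/oz ≈ 24 oz
cornstarch: (1 tbsp + 1 tsp = 4/3 tbsp) × 14/5 ÷ 16 tbsp/cup × 128 g/cup ≈ 30 g
chocolate chips: (1 tbsp + 1 tsp = 4/3 tbsp) × 14/5 ÷ 16 tbsp/cup × 170 g/cup ≈ 40 g

vegetable oil: 1412 g; sliced almonds: 28 tbsp; applesauce: 252 g; powdered sugar: 24 oz; cornstarch: 30 g; chocolate chips: 40 g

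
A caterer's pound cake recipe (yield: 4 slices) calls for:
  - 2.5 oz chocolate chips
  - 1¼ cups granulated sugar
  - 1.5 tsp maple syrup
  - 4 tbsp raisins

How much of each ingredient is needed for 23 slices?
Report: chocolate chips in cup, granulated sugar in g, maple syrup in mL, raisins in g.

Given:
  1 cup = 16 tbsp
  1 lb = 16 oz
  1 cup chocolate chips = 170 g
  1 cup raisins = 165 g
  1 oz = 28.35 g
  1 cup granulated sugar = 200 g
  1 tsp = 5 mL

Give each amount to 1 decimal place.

Scaling factor: 23/4 = 5.75.
chocolate chips: 2.5 oz × 23/4 × 28.35 g/oz ÷ 170 g/cup ≈ 2.4 cup
granulated sugar: 1.25 cup × 23/4 × 200 g/cup = 1437.5 g
maple syrup: 1.5 tsp × 23/4 × 5 mL/tsp ≈ 43.1 mL
raisins: 4 tbsp × 23/4 ÷ 16 tbsp/cup × 165 g/cup ≈ 237.2 g

chocolate chips: 2.4 cup; granulated sugar: 1437.5 g; maple syrup: 43.1 mL; raisins: 237.2 g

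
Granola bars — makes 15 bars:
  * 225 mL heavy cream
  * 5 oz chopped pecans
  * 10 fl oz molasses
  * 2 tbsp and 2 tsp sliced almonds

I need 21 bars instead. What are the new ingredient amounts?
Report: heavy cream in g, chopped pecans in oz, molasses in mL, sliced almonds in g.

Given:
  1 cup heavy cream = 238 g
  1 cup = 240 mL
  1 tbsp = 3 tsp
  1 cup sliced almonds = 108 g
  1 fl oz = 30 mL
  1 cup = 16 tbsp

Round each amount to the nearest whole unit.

Scaling factor: 21/15 = 7/5 = 1.4.
heavy cream: 225 mL × 7/5 ÷ 240 mL/cup × 238 g/cup ≈ 312 g
chopped pecans: 5 oz × 7/5 = 7 oz
molasses: 10 fl oz × 7/5 × 30 mL/fl oz = 420 mL
sliced almonds: (2 tbsp + 2 tsp = 8/3 tbsp) × 7/5 ÷ 16 tbsp/cup × 108 g/cup ≈ 25 g

heavy cream: 312 g; chopped pecans: 7 oz; molasses: 420 mL; sliced almonds: 25 g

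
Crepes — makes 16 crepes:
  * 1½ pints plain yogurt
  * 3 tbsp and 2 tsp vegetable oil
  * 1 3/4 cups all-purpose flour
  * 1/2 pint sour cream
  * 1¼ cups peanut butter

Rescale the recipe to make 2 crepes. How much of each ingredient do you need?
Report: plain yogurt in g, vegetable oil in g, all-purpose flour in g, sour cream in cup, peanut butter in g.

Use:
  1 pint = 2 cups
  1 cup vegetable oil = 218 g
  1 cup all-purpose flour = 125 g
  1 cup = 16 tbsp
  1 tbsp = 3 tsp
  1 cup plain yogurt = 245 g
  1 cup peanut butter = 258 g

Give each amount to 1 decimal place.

Scaling factor: 2/16 = 1/8 = 0.125.
plain yogurt: 1.5 pint × 1/8 × 2 cup/pint × 245 g/cup ≈ 91.9 g
vegetable oil: (3 tbsp + 2 tsp = 11/3 tbsp) × 1/8 ÷ 16 tbsp/cup × 218 g/cup ≈ 6.2 g
all-purpose flour: 1.75 cup × 1/8 × 125 g/cup ≈ 27.3 g
sour cream: 0.5 pint × 1/8 × 2 cup/pint ≈ 0.1 cup
peanut butter: 1.25 cup × 1/8 × 258 g/cup ≈ 40.3 g

plain yogurt: 91.9 g; vegetable oil: 6.2 g; all-purpose flour: 27.3 g; sour cream: 0.1 cup; peanut butter: 40.3 g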